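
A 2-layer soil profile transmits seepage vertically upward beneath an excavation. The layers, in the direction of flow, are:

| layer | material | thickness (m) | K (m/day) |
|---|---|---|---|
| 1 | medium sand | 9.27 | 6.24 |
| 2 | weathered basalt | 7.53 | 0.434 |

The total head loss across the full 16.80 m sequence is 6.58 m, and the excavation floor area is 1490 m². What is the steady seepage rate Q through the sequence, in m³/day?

Flow is perpendicular to layering, so the layers act in series and the equivalent K is the thickness-weighted harmonic mean.
Total thickness L = 9.27 + 7.53 = 16.80 m.
Σ(b_i/K_i) = 9.27/6.24 + 7.53/0.434 = 18.84 d.
K_eq = L / Σ(b_i/K_i) = 16.80 / 18.84 = 0.8919 m/day.
Q = K_eq · A · (Δh/L) = 0.8919 × 1490 × (6.58/16.80) = 520.5 m³/day.

521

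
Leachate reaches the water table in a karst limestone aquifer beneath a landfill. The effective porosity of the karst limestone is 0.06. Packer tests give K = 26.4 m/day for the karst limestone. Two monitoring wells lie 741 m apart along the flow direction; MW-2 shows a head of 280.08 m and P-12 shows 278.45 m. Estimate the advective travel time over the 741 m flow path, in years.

2.10

Hydraulic gradient i = (280.08 − 278.45) / 741 = 1.63 / 741 = 0.002200.
Darcy flux q = K · i = 26.40 × 0.002200 = 0.05807 m/day.
Seepage velocity v = q / n_e = 0.05807 / 0.06 = 0.9679 m/day.
Travel time t = L / v = 741 / 0.9679 = 765.6 days = 2.096 years.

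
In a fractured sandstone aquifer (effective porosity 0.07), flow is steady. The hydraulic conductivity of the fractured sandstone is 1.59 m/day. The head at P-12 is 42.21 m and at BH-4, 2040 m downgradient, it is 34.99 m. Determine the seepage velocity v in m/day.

0.0804

Hydraulic gradient i = (42.21 − 34.99) / 2040 = 7.22 / 2040 = 0.003539.
Darcy flux q = K · i = 1.590 × 0.003539 = 0.005627 m/day.
Seepage velocity v = q / n_e = 0.005627 / 0.07 = 0.08039 m/day.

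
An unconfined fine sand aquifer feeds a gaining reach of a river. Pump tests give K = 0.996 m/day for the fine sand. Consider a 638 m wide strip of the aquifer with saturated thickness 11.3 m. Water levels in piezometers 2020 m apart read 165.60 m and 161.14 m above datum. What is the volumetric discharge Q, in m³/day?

15.9

Cross-sectional area A = 638 × 11.3 = 7209 m².
Hydraulic gradient i = (165.60 − 161.14) / 2020 = 4.46 / 2020 = 0.002208.
Darcy's law: Q = K · A · i = 0.9960 × 7209 × 0.002208 = 15.85 m³/day.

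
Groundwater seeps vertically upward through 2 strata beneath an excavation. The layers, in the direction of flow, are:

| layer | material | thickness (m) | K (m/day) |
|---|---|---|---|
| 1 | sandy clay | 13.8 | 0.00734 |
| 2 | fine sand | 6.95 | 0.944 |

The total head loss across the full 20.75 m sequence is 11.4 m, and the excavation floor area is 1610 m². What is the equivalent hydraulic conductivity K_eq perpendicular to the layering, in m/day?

0.0110

Flow is perpendicular to layering, so the layers act in series and the equivalent K is the thickness-weighted harmonic mean.
Total thickness L = 13.8 + 6.95 = 20.75 m.
Σ(b_i/K_i) = 13.8/0.00734 + 6.95/0.944 = 1887 d.
K_eq = L / Σ(b_i/K_i) = 20.75 / 1887 = 0.01099 m/day.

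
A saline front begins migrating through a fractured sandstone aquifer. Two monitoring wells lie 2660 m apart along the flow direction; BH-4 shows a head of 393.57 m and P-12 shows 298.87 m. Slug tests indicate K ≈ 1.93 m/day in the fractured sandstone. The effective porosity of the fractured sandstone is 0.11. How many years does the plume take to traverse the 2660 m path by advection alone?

Hydraulic gradient i = (393.57 − 298.87) / 2660 = 94.7 / 2660 = 0.03560.
Darcy flux q = K · i = 1.930 × 0.03560 = 0.06871 m/day.
Seepage velocity v = q / n_e = 0.06871 / 0.11 = 0.6246 m/day.
Travel time t = L / v = 2660 / 0.6246 = 4258 days = 11.66 years.

11.7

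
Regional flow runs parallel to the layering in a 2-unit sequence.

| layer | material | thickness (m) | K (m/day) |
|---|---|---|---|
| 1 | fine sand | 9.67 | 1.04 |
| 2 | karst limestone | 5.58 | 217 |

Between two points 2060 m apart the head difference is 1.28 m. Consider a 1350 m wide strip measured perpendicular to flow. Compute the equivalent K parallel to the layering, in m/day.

80.1

Flow is parallel to layering, so each bed carries its own Darcy discharge and the transmissivities add.
Σ(K_i·b_i) = 1.04×9.67 + 217×5.58 = 1221 m²/day.
Total thickness b = 15.25 m, so K_eq = Σ(K_i·b_i)/b = 80.06 m/day.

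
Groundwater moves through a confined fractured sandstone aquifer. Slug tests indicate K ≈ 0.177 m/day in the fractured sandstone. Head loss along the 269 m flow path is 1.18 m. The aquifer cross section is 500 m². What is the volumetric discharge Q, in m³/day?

Hydraulic gradient i = Δh / L = 1.18 / 269 = 0.004387.
Darcy's law: Q = K · A · i = 0.1770 × 500.0 × 0.004387 = 0.3882 m³/day.

0.388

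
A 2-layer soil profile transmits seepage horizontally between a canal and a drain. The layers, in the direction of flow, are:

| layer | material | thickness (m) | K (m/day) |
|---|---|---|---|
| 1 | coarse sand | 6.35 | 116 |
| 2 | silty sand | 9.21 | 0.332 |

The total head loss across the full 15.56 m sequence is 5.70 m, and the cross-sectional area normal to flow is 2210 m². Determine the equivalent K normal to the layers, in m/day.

Flow is perpendicular to layering, so the layers act in series and the equivalent K is the thickness-weighted harmonic mean.
Total thickness L = 6.35 + 9.21 = 15.56 m.
Σ(b_i/K_i) = 6.35/116 + 9.21/0.332 = 27.80 d.
K_eq = L / Σ(b_i/K_i) = 15.56 / 27.80 = 0.5598 m/day.

0.560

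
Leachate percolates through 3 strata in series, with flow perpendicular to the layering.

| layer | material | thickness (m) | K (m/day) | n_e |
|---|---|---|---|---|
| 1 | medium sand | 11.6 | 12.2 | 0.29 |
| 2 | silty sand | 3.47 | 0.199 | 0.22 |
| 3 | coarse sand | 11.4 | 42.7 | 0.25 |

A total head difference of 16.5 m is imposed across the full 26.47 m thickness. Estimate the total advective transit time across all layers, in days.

7.89

With flow normal to the layers, continuity requires the same specific discharge q through every layer.
Σ(b_i/K_i) = 11.6/12.2 + 3.47/0.199 + 11.4/42.7 = 18.65 d.
q = Δh / Σ(b_i/K_i) = 16.5 / 18.65 = 0.8845 m/day.
In each layer the seepage velocity is v_i = q/n_i, so the layer transit time is t_i = b_i·n_i / q:
  layer 1 (medium sand): t_1 = 11.6 × 0.29 / 0.8845 = 3.803 d
  layer 2 (silty sand): t_2 = 3.47 × 0.22 / 0.8845 = 0.8631 d
  layer 3 (coarse sand): t_3 = 11.4 × 0.25 / 0.8845 = 3.222 d
Total t = Σ t_i = 7.889 days.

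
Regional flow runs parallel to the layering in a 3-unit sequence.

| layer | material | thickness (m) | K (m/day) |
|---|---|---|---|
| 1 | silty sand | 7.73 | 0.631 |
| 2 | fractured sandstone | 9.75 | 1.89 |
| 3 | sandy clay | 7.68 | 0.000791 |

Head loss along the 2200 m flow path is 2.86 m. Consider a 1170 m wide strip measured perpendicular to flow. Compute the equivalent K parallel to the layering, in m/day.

0.927

Flow is parallel to layering, so each bed carries its own Darcy discharge and the transmissivities add.
Σ(K_i·b_i) = 0.631×7.73 + 1.89×9.75 + 0.000791×7.68 = 23.31 m²/day.
Total thickness b = 25.16 m, so K_eq = Σ(K_i·b_i)/b = 0.9265 m/day.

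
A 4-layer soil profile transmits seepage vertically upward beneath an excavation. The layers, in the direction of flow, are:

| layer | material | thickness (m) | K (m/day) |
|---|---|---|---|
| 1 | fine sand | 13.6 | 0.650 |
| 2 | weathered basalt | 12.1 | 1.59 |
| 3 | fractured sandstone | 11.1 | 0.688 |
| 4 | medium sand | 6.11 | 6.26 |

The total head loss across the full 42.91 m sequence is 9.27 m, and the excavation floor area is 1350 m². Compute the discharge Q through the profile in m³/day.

Flow is perpendicular to layering, so the layers act in series and the equivalent K is the thickness-weighted harmonic mean.
Total thickness L = 13.6 + 12.1 + 11.1 + 6.11 = 42.91 m.
Σ(b_i/K_i) = 13.6/0.650 + 12.1/1.59 + 11.1/0.688 + 6.11/6.26 = 45.64 d.
K_eq = L / Σ(b_i/K_i) = 42.91 / 45.64 = 0.9401 m/day.
Q = K_eq · A · (Δh/L) = 0.9401 × 1350 × (9.27/42.91) = 274.2 m³/day.

274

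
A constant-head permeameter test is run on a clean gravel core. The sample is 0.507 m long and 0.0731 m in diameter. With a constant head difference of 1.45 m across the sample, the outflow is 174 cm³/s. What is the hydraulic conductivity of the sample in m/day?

1250

Cross-sectional area A = π·(d/2)² = π × (0.0731/2)² = 0.004197 m².
Convert discharge: 174 cm³/s = 0.0001740 m³/s.
Darcy's law rearranged: K = Q·L / (A·Δh) = 0.0001740 × 0.507 / (0.004197 × 1.45) = 0.01450 m/s = 1253 m/day.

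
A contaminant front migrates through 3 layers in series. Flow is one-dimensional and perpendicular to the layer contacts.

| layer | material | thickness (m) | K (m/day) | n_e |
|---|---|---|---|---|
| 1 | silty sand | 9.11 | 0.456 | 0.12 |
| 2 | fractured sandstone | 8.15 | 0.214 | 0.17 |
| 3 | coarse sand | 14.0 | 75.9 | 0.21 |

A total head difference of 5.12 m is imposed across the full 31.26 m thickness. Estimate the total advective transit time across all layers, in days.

61.6

With flow normal to the layers, continuity requires the same specific discharge q through every layer.
Σ(b_i/K_i) = 9.11/0.456 + 8.15/0.214 + 14.0/75.9 = 58.25 d.
q = Δh / Σ(b_i/K_i) = 5.12 / 58.25 = 0.08790 m/day.
In each layer the seepage velocity is v_i = q/n_i, so the layer transit time is t_i = b_i·n_i / q:
  layer 1 (silty sand): t_1 = 9.11 × 0.12 / 0.08790 = 12.44 d
  layer 2 (fractured sandstone): t_2 = 8.15 × 0.17 / 0.08790 = 15.76 d
  layer 3 (coarse sand): t_3 = 14.0 × 0.21 / 0.08790 = 33.45 d
Total t = Σ t_i = 61.64 days.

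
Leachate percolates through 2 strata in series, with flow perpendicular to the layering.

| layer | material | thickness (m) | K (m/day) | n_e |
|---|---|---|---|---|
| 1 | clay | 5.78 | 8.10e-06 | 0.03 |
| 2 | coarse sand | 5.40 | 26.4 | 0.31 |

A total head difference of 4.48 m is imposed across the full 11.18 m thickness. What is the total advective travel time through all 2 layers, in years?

806

With flow normal to the layers, continuity requires the same specific discharge q through every layer.
Σ(b_i/K_i) = 5.78/8.10e-06 + 5.40/26.4 = 7.136e+05 d.
q = Δh / Σ(b_i/K_i) = 4.48 / 7.136e+05 = 6.278e-06 m/day.
In each layer the seepage velocity is v_i = q/n_i, so the layer transit time is t_i = b_i·n_i / q:
  layer 1 (clay): t_1 = 5.78 × 0.03 / 6.278e-06 = 27619 d
  layer 2 (coarse sand): t_2 = 5.40 × 0.31 / 6.278e-06 = 2.666e+05 d
Total t = Σ t_i = 2.943e+05 days = 805.6 years.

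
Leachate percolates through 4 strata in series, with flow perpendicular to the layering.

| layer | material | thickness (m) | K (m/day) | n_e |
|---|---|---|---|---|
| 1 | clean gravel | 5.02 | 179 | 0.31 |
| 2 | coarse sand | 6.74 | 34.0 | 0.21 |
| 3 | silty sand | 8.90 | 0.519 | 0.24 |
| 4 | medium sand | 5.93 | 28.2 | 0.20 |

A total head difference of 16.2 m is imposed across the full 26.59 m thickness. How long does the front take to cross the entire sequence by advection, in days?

6.83

With flow normal to the layers, continuity requires the same specific discharge q through every layer.
Σ(b_i/K_i) = 5.02/179 + 6.74/34.0 + 8.90/0.519 + 5.93/28.2 = 17.58 d.
q = Δh / Σ(b_i/K_i) = 16.2 / 17.58 = 0.9212 m/day.
In each layer the seepage velocity is v_i = q/n_i, so the layer transit time is t_i = b_i·n_i / q:
  layer 1 (clean gravel): t_1 = 5.02 × 0.31 / 0.9212 = 1.689 d
  layer 2 (coarse sand): t_2 = 6.74 × 0.21 / 0.9212 = 1.536 d
  layer 3 (silty sand): t_3 = 8.90 × 0.24 / 0.9212 = 2.319 d
  layer 4 (medium sand): t_4 = 5.93 × 0.20 / 0.9212 = 1.287 d
Total t = Σ t_i = 6.832 days.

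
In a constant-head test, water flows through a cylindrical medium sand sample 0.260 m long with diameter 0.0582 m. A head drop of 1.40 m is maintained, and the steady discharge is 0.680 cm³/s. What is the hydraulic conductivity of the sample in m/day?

Cross-sectional area A = π·(d/2)² = π × (0.0582/2)² = 0.002660 m².
Convert discharge: 0.680 cm³/s = 6.800e-07 m³/s.
Darcy's law rearranged: K = Q·L / (A·Δh) = 6.800e-07 × 0.260 / (0.002660 × 1.40) = 4.747e-05 m/s = 4.101 m/day.

4.10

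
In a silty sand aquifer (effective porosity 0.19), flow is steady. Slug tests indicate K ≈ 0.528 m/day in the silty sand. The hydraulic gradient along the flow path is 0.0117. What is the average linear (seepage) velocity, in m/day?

Hydraulic gradient i = 0.0117.
Darcy flux q = K · i = 0.5280 × 0.01170 = 0.006178 m/day.
Seepage velocity v = q / n_e = 0.006178 / 0.19 = 0.03251 m/day.

0.0325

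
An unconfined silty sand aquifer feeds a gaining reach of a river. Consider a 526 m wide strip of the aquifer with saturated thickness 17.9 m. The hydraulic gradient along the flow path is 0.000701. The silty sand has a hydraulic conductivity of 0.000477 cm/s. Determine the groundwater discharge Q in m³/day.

Convert K: 0.000477 cm/s × 864 = 0.4121 m/day.
Cross-sectional area A = 526 × 17.9 = 9415 m².
Hydraulic gradient i = 0.000701.
Darcy's law: Q = K · A · i = 0.4121 × 9415 × 0.0007010 = 2.720 m³/day.

2.72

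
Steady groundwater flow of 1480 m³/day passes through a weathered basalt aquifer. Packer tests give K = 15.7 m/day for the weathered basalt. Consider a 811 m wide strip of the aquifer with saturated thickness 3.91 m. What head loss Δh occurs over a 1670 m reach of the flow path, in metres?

Cross-sectional area A = 811 × 3.91 = 3171 m².
From Q = K·A·i, i = Q / (K·A) = 1480 / (15.70 × 3171) = 0.02973.
Head loss Δh = i · L = 0.02973 × 1670 = 49.65 m.

49.6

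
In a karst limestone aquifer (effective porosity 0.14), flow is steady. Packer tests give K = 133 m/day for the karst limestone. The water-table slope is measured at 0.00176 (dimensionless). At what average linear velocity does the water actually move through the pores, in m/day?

1.67

Hydraulic gradient i = 0.00176.
Darcy flux q = K · i = 133.0 × 0.001760 = 0.2341 m/day.
Seepage velocity v = q / n_e = 0.2341 / 0.14 = 1.672 m/day.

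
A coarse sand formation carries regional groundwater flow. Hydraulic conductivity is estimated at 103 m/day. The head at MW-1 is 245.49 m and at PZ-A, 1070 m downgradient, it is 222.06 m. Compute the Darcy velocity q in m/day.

Hydraulic gradient i = (245.49 − 222.06) / 1070 = 23.43 / 1070 = 0.02190.
Specific discharge q = K · i = 103.0 × 0.02190 = 2.255 m/day.

2.26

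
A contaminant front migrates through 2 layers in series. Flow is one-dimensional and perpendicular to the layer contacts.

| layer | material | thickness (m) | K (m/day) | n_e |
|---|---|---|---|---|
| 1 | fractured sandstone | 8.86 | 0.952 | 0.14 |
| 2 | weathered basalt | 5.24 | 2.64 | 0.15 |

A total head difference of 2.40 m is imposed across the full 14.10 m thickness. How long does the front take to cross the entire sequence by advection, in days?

With flow normal to the layers, continuity requires the same specific discharge q through every layer.
Σ(b_i/K_i) = 8.86/0.952 + 5.24/2.64 = 11.29 d.
q = Δh / Σ(b_i/K_i) = 2.40 / 11.29 = 0.2125 m/day.
In each layer the seepage velocity is v_i = q/n_i, so the layer transit time is t_i = b_i·n_i / q:
  layer 1 (fractured sandstone): t_1 = 8.86 × 0.14 / 0.2125 = 5.836 d
  layer 2 (weathered basalt): t_2 = 5.24 × 0.15 / 0.2125 = 3.698 d
Total t = Σ t_i = 9.534 days.

9.53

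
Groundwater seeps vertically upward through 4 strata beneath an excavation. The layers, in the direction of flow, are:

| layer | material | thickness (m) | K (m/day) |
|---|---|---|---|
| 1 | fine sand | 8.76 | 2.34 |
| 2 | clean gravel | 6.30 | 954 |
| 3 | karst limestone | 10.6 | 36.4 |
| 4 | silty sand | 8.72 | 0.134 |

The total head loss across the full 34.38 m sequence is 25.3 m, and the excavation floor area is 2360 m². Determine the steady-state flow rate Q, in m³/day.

Flow is perpendicular to layering, so the layers act in series and the equivalent K is the thickness-weighted harmonic mean.
Total thickness L = 8.76 + 6.30 + 10.6 + 8.72 = 34.38 m.
Σ(b_i/K_i) = 8.76/2.34 + 6.30/954 + 10.6/36.4 + 8.72/0.134 = 69.12 d.
K_eq = L / Σ(b_i/K_i) = 34.38 / 69.12 = 0.4974 m/day.
Q = K_eq · A · (Δh/L) = 0.4974 × 2360 × (25.3/34.38) = 863.9 m³/day.

864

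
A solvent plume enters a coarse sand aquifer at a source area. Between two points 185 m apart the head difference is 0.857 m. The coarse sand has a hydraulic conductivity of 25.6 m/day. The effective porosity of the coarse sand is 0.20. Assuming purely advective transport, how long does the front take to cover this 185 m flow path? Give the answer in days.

312

Hydraulic gradient i = Δh / L = 0.857 / 185 = 0.004632.
Darcy flux q = K · i = 25.60 × 0.004632 = 0.1186 m/day.
Seepage velocity v = q / n_e = 0.1186 / 0.20 = 0.5930 m/day.
Travel time t = L / v = 185 / 0.5930 = 312.0 days.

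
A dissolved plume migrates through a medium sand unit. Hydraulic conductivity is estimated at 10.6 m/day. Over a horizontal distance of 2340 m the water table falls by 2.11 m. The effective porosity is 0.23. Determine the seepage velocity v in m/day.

Hydraulic gradient i = Δh / L = 2.11 / 2340 = 0.0009017.
Darcy flux q = K · i = 10.60 × 0.0009017 = 0.009558 m/day.
Seepage velocity v = q / n_e = 0.009558 / 0.23 = 0.04156 m/day.

0.0416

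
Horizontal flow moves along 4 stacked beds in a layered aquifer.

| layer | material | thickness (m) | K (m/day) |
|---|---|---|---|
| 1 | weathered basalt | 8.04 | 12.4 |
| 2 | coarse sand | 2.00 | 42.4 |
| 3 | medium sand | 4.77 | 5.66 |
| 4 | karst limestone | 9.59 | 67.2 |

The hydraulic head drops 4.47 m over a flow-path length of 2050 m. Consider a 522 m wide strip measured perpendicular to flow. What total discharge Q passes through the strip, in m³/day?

974

Flow is parallel to layering, so each bed carries its own Darcy discharge and the transmissivities add.
Σ(K_i·b_i) = 12.4×8.04 + 42.4×2.00 + 5.66×4.77 + 67.2×9.59 = 855.9 m²/day.
Hydraulic gradient i = Δh / L = 4.47 / 2050 = 0.002180.
Q = Σ(K_i·b_i) · W · i = 855.9 × 522 × 0.002180 = 974.2 m³/day.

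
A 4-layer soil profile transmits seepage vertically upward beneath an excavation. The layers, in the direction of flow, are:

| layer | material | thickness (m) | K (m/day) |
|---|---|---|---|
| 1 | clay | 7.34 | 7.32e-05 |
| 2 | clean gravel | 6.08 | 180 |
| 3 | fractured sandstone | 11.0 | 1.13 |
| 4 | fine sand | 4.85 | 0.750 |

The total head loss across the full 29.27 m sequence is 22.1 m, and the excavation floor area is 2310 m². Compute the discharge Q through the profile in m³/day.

0.509

Flow is perpendicular to layering, so the layers act in series and the equivalent K is the thickness-weighted harmonic mean.
Total thickness L = 7.34 + 6.08 + 11.0 + 4.85 = 29.27 m.
Σ(b_i/K_i) = 7.34/7.32e-05 + 6.08/180 + 11.0/1.13 + 4.85/0.750 = 1.003e+05 d.
K_eq = L / Σ(b_i/K_i) = 29.27 / 1.003e+05 = 0.0002919 m/day.
Q = K_eq · A · (Δh/L) = 0.0002919 × 2310 × (22.1/29.27) = 0.5090 m³/day.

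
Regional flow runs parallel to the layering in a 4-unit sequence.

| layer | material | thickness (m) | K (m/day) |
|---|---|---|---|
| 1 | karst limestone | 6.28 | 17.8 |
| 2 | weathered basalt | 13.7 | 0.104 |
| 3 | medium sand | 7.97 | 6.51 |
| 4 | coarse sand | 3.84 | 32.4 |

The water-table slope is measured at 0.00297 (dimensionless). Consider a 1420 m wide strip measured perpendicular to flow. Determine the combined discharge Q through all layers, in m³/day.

1220

Flow is parallel to layering, so each bed carries its own Darcy discharge and the transmissivities add.
Σ(K_i·b_i) = 17.8×6.28 + 0.104×13.7 + 6.51×7.97 + 32.4×3.84 = 289.5 m²/day.
Hydraulic gradient i = 0.00297.
Q = Σ(K_i·b_i) · W · i = 289.5 × 1420 × 0.002970 = 1221 m³/day.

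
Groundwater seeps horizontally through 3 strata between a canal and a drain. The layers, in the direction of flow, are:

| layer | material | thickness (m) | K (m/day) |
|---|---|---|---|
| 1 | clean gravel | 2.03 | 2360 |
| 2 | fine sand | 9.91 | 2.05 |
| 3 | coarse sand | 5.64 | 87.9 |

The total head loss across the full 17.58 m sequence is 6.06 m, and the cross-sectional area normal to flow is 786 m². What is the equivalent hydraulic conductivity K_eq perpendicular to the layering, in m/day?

3.59

Flow is perpendicular to layering, so the layers act in series and the equivalent K is the thickness-weighted harmonic mean.
Total thickness L = 2.03 + 9.91 + 5.64 = 17.58 m.
Σ(b_i/K_i) = 2.03/2360 + 9.91/2.05 + 5.64/87.9 = 4.899 d.
K_eq = L / Σ(b_i/K_i) = 17.58 / 4.899 = 3.588 m/day.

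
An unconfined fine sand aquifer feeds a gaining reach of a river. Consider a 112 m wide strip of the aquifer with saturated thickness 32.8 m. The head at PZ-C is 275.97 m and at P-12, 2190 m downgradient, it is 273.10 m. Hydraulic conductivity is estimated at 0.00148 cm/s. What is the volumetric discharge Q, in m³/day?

Convert K: 0.00148 cm/s × 864 = 1.279 m/day.
Cross-sectional area A = 112 × 32.8 = 3674 m².
Hydraulic gradient i = (275.97 − 273.10) / 2190 = 2.87 / 2190 = 0.001311.
Darcy's law: Q = K · A · i = 1.279 × 3674 × 0.001311 = 6.156 m³/day.

6.16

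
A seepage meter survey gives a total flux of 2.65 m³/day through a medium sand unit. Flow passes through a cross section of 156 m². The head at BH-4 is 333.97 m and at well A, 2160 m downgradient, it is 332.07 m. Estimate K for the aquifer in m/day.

19.3

Hydraulic gradient i = (333.97 − 332.07) / 2160 = 1.9 / 2160 = 0.0008796.
From Q = K·A·i, K = Q / (A·i) = 2.65 / (156.0 × 0.0008796) = 19.31 m/day.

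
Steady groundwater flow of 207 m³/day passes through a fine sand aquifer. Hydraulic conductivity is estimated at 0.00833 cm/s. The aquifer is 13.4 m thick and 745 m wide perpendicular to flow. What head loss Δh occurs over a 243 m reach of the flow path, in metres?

0.700

Convert K: 0.00833 cm/s × 864 = 7.197 m/day.
Cross-sectional area A = 745 × 13.4 = 9983 m².
From Q = K·A·i, i = Q / (K·A) = 207 / (7.197 × 9983) = 0.002881.
Head loss Δh = i · L = 0.002881 × 243 = 0.7001 m.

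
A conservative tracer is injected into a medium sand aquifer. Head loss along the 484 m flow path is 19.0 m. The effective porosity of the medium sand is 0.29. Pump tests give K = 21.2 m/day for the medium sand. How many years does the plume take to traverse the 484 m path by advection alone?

Hydraulic gradient i = Δh / L = 19.0 / 484 = 0.03926.
Darcy flux q = K · i = 21.20 × 0.03926 = 0.8322 m/day.
Seepage velocity v = q / n_e = 0.8322 / 0.29 = 2.870 m/day.
Travel time t = L / v = 484 / 2.870 = 168.7 days = 0.4618 years.

0.462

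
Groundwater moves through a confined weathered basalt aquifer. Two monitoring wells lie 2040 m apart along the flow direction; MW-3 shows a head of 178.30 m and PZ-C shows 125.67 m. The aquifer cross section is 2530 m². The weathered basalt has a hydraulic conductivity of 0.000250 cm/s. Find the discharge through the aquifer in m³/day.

Convert K: 0.000250 cm/s × 864 = 0.2160 m/day.
Hydraulic gradient i = (178.30 − 125.67) / 2040 = 52.63 / 2040 = 0.02580.
Darcy's law: Q = K · A · i = 0.2160 × 2530 × 0.02580 = 14.10 m³/day.

14.1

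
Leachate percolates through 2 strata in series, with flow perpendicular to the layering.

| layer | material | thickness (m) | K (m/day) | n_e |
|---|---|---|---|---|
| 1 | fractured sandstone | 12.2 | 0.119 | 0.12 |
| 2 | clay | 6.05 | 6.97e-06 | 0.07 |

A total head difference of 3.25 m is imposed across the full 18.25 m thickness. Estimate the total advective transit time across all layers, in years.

1380

With flow normal to the layers, continuity requires the same specific discharge q through every layer.
Σ(b_i/K_i) = 12.2/0.119 + 6.05/6.97e-06 = 8.681e+05 d.
q = Δh / Σ(b_i/K_i) = 3.25 / 8.681e+05 = 3.744e-06 m/day.
In each layer the seepage velocity is v_i = q/n_i, so the layer transit time is t_i = b_i·n_i / q:
  layer 1 (fractured sandstone): t_1 = 12.2 × 0.12 / 3.744e-06 = 3.910e+05 d
  layer 2 (clay): t_2 = 6.05 × 0.07 / 3.744e-06 = 1.131e+05 d
Total t = Σ t_i = 5.042e+05 days = 1380 years.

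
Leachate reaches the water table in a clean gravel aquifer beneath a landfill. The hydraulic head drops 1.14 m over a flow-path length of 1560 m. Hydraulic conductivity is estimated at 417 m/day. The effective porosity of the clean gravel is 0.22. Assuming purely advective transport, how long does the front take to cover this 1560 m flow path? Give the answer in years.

Hydraulic gradient i = Δh / L = 1.14 / 1560 = 0.0007308.
Darcy flux q = K · i = 417.0 × 0.0007308 = 0.3047 m/day.
Seepage velocity v = q / n_e = 0.3047 / 0.22 = 1.385 m/day.
Travel time t = L / v = 1560 / 1.385 = 1126 days = 3.083 years.

3.08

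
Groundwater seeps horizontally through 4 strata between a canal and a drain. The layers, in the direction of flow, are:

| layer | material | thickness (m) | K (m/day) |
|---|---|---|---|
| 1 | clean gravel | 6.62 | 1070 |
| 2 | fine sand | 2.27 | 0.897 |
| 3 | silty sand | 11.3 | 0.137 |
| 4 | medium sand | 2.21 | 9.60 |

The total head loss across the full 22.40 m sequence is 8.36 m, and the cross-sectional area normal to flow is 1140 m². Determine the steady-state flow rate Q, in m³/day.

112

Flow is perpendicular to layering, so the layers act in series and the equivalent K is the thickness-weighted harmonic mean.
Total thickness L = 6.62 + 2.27 + 11.3 + 2.21 = 22.40 m.
Σ(b_i/K_i) = 6.62/1070 + 2.27/0.897 + 11.3/0.137 + 2.21/9.60 = 85.25 d.
K_eq = L / Σ(b_i/K_i) = 22.40 / 85.25 = 0.2628 m/day.
Q = K_eq · A · (Δh/L) = 0.2628 × 1140 × (8.36/22.40) = 111.8 m³/day.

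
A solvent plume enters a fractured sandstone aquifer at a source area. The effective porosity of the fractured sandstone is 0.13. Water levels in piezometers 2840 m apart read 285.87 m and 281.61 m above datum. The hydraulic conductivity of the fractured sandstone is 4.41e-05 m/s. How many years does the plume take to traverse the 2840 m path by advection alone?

177

Convert K: 4.41e-05 m/s × 86400 = 3.810 m/day.
Hydraulic gradient i = (285.87 − 281.61) / 2840 = 4.26 / 2840 = 0.001500.
Darcy flux q = K · i = 3.810 × 0.001500 = 0.005715 m/day.
Seepage velocity v = q / n_e = 0.005715 / 0.13 = 0.04396 m/day.
Travel time t = L / v = 2840 / 0.04396 = 64598 days = 176.9 years.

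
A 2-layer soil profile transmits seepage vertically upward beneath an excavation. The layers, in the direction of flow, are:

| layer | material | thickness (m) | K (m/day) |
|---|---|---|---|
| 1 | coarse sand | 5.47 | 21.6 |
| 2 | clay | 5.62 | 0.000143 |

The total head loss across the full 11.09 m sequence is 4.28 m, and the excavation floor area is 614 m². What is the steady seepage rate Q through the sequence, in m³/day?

0.0669

Flow is perpendicular to layering, so the layers act in series and the equivalent K is the thickness-weighted harmonic mean.
Total thickness L = 5.47 + 5.62 = 11.09 m.
Σ(b_i/K_i) = 5.47/21.6 + 5.62/0.000143 = 39301 d.
K_eq = L / Σ(b_i/K_i) = 11.09 / 39301 = 0.0002822 m/day.
Q = K_eq · A · (Δh/L) = 0.0002822 × 614 × (4.28/11.09) = 0.06687 m³/day.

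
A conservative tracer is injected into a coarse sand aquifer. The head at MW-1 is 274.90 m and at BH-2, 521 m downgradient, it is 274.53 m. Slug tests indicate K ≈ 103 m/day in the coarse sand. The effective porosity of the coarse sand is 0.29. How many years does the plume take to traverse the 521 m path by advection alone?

Hydraulic gradient i = (274.90 − 274.53) / 521 = 0.37 / 521 = 0.0007102.
Darcy flux q = K · i = 103.0 × 0.0007102 = 0.07315 m/day.
Seepage velocity v = q / n_e = 0.07315 / 0.29 = 0.2522 m/day.
Travel time t = L / v = 521 / 0.2522 = 2066 days = 5.655 years.

5.66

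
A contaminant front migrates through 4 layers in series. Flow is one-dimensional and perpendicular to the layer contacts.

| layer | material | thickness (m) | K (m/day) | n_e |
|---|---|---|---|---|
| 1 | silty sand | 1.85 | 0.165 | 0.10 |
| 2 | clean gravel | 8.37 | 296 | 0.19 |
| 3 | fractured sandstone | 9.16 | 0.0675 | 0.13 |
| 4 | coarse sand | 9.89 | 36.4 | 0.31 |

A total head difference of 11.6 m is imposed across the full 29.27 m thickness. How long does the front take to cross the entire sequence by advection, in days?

76.6

With flow normal to the layers, continuity requires the same specific discharge q through every layer.
Σ(b_i/K_i) = 1.85/0.165 + 8.37/296 + 9.16/0.0675 + 9.89/36.4 = 147.2 d.
q = Δh / Σ(b_i/K_i) = 11.6 / 147.2 = 0.07880 m/day.
In each layer the seepage velocity is v_i = q/n_i, so the layer transit time is t_i = b_i·n_i / q:
  layer 1 (silty sand): t_1 = 1.85 × 0.10 / 0.07880 = 2.348 d
  layer 2 (clean gravel): t_2 = 8.37 × 0.19 / 0.07880 = 20.18 d
  layer 3 (fractured sandstone): t_3 = 9.16 × 0.13 / 0.07880 = 15.11 d
  layer 4 (coarse sand): t_4 = 9.89 × 0.31 / 0.07880 = 38.91 d
Total t = Σ t_i = 76.55 days.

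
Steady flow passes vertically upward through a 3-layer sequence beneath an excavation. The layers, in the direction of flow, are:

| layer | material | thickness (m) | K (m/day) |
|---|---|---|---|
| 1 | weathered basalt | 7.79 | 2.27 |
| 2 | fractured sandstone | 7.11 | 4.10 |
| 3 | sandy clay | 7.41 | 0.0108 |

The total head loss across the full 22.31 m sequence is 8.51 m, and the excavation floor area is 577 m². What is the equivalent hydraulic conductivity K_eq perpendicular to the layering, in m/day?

0.0323

Flow is perpendicular to layering, so the layers act in series and the equivalent K is the thickness-weighted harmonic mean.
Total thickness L = 7.79 + 7.11 + 7.41 = 22.31 m.
Σ(b_i/K_i) = 7.79/2.27 + 7.11/4.10 + 7.41/0.0108 = 691.3 d.
K_eq = L / Σ(b_i/K_i) = 22.31 / 691.3 = 0.03227 m/day.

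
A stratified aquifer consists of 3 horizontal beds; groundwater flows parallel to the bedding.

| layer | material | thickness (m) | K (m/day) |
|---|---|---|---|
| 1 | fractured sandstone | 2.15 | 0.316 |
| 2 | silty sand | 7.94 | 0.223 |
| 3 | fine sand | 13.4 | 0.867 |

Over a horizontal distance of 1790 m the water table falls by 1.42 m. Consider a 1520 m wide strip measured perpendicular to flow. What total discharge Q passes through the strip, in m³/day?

Flow is parallel to layering, so each bed carries its own Darcy discharge and the transmissivities add.
Σ(K_i·b_i) = 0.316×2.15 + 0.223×7.94 + 0.867×13.4 = 14.07 m²/day.
Hydraulic gradient i = Δh / L = 1.42 / 1790 = 0.0007933.
Q = Σ(K_i·b_i) · W · i = 14.07 × 1520 × 0.0007933 = 16.96 m³/day.

17.0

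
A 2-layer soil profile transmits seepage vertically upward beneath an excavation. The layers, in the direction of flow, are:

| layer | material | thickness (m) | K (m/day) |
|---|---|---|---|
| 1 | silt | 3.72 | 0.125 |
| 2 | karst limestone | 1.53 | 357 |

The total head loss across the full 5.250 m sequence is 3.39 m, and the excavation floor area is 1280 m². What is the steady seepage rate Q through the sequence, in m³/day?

Flow is perpendicular to layering, so the layers act in series and the equivalent K is the thickness-weighted harmonic mean.
Total thickness L = 3.72 + 1.53 = 5.250 m.
Σ(b_i/K_i) = 3.72/0.125 + 1.53/357 = 29.76 d.
K_eq = L / Σ(b_i/K_i) = 5.250 / 29.76 = 0.1764 m/day.
Q = K_eq · A · (Δh/L) = 0.1764 × 1280 × (3.39/5.250) = 145.8 m³/day.

146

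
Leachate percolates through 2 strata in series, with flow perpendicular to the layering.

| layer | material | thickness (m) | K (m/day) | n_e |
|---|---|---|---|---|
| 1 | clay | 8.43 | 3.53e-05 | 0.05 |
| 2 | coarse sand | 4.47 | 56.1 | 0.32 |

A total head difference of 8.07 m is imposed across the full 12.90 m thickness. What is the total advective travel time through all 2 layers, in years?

150

With flow normal to the layers, continuity requires the same specific discharge q through every layer.
Σ(b_i/K_i) = 8.43/3.53e-05 + 4.47/56.1 = 2.388e+05 d.
q = Δh / Σ(b_i/K_i) = 8.07 / 2.388e+05 = 3.379e-05 m/day.
In each layer the seepage velocity is v_i = q/n_i, so the layer transit time is t_i = b_i·n_i / q:
  layer 1 (clay): t_1 = 8.43 × 0.05 / 3.379e-05 = 12473 d
  layer 2 (coarse sand): t_2 = 4.47 × 0.32 / 3.379e-05 = 42329 d
Total t = Σ t_i = 54802 days = 150.0 years.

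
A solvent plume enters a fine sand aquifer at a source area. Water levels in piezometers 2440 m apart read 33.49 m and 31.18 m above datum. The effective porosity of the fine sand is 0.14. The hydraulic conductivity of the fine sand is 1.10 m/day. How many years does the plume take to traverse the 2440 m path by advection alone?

Hydraulic gradient i = (33.49 − 31.18) / 2440 = 2.31 / 2440 = 0.0009467.
Darcy flux q = K · i = 1.100 × 0.0009467 = 0.001041 m/day.
Seepage velocity v = q / n_e = 0.001041 / 0.14 = 0.007439 m/day.
Travel time t = L / v = 2440 / 0.007439 = 3.280e+05 days = 898.1 years.

898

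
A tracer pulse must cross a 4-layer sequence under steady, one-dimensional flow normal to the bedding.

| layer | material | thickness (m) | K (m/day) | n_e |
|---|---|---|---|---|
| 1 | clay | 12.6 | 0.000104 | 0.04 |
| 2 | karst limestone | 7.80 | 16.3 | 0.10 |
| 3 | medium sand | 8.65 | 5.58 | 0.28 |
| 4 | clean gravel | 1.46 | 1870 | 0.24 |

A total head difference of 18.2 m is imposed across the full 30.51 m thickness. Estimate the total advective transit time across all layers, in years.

73.9

With flow normal to the layers, continuity requires the same specific discharge q through every layer.
Σ(b_i/K_i) = 12.6/0.000104 + 7.80/16.3 + 8.65/5.58 + 1.46/1870 = 1.212e+05 d.
q = Δh / Σ(b_i/K_i) = 18.2 / 1.212e+05 = 0.0001502 m/day.
In each layer the seepage velocity is v_i = q/n_i, so the layer transit time is t_i = b_i·n_i / q:
  layer 1 (clay): t_1 = 12.6 × 0.04 / 0.0001502 = 3355 d
  layer 2 (karst limestone): t_2 = 7.80 × 0.10 / 0.0001502 = 5192 d
  layer 3 (medium sand): t_3 = 8.65 × 0.28 / 0.0001502 = 16123 d
  layer 4 (clean gravel): t_4 = 1.46 × 0.24 / 0.0001502 = 2333 d
Total t = Σ t_i = 27003 days = 73.93 years.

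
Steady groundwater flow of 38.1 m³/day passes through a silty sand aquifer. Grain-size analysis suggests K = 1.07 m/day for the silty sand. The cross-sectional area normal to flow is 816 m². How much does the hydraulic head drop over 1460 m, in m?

From Q = K·A·i, i = Q / (K·A) = 38.1 / (1.070 × 816.0) = 0.04364.
Head loss Δh = i · L = 0.04364 × 1460 = 63.71 m.

63.7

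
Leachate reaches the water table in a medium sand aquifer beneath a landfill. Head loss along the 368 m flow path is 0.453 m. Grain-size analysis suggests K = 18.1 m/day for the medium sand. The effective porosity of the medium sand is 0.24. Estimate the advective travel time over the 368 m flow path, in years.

10.9

Hydraulic gradient i = Δh / L = 0.453 / 368 = 0.001231.
Darcy flux q = K · i = 18.10 × 0.001231 = 0.02228 m/day.
Seepage velocity v = q / n_e = 0.02228 / 0.24 = 0.09284 m/day.
Travel time t = L / v = 368 / 0.09284 = 3964 days = 10.85 years.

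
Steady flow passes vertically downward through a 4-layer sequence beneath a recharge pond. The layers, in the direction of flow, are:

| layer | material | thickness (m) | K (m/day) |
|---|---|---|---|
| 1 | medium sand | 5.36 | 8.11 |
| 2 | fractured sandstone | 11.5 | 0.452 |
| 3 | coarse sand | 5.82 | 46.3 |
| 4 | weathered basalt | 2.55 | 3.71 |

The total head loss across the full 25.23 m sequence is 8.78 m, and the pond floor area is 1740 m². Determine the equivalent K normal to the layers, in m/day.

Flow is perpendicular to layering, so the layers act in series and the equivalent K is the thickness-weighted harmonic mean.
Total thickness L = 5.36 + 11.5 + 5.82 + 2.55 = 25.23 m.
Σ(b_i/K_i) = 5.36/8.11 + 11.5/0.452 + 5.82/46.3 + 2.55/3.71 = 26.92 d.
K_eq = L / Σ(b_i/K_i) = 25.23 / 26.92 = 0.9373 m/day.

0.937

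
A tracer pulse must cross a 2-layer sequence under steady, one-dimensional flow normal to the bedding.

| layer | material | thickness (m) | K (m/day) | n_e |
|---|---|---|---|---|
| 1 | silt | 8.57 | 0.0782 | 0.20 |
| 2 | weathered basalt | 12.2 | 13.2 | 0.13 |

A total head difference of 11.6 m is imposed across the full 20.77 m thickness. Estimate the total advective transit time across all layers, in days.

With flow normal to the layers, continuity requires the same specific discharge q through every layer.
Σ(b_i/K_i) = 8.57/0.0782 + 12.2/13.2 = 110.5 d.
q = Δh / Σ(b_i/K_i) = 11.6 / 110.5 = 0.1050 m/day.
In each layer the seepage velocity is v_i = q/n_i, so the layer transit time is t_i = b_i·n_i / q:
  layer 1 (silt): t_1 = 8.57 × 0.20 / 0.1050 = 16.33 d
  layer 2 (weathered basalt): t_2 = 12.2 × 0.13 / 0.1050 = 15.11 d
Total t = Σ t_i = 31.44 days.

31.4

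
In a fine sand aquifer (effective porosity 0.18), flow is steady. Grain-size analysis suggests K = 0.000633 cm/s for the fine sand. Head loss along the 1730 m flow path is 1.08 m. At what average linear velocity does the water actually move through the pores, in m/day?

0.00190

Convert K: 0.000633 cm/s × 864 = 0.5469 m/day.
Hydraulic gradient i = Δh / L = 1.08 / 1730 = 0.0006243.
Darcy flux q = K · i = 0.5469 × 0.0006243 = 0.0003414 m/day.
Seepage velocity v = q / n_e = 0.0003414 / 0.18 = 0.001897 m/day.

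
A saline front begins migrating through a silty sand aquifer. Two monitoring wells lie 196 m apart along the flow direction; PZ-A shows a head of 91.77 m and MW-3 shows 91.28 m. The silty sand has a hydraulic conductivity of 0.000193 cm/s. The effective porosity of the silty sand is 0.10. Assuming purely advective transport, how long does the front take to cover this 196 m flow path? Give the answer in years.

Convert K: 0.000193 cm/s × 864 = 0.1668 m/day.
Hydraulic gradient i = (91.77 − 91.28) / 196 = 0.49 / 196 = 0.002500.
Darcy flux q = K · i = 0.1668 × 0.002500 = 0.0004169 m/day.
Seepage velocity v = q / n_e = 0.0004169 / 0.10 = 0.004169 m/day.
Travel time t = L / v = 196 / 0.004169 = 47016 days = 128.7 years.

129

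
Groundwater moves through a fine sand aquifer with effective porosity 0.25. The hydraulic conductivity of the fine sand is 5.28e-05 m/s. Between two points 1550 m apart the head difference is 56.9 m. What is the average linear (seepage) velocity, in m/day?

Convert K: 5.28e-05 m/s × 86400 = 4.562 m/day.
Hydraulic gradient i = Δh / L = 56.9 / 1550 = 0.03671.
Darcy flux q = K · i = 4.562 × 0.03671 = 0.1675 m/day.
Seepage velocity v = q / n_e = 0.1675 / 0.25 = 0.6699 m/day.

0.670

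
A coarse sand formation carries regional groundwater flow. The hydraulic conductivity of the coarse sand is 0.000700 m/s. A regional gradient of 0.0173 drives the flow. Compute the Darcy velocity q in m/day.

1.05

Convert K: 0.000700 m/s × 86400 = 60.48 m/day.
Hydraulic gradient i = 0.0173.
Specific discharge q = K · i = 60.48 × 0.01730 = 1.046 m/day.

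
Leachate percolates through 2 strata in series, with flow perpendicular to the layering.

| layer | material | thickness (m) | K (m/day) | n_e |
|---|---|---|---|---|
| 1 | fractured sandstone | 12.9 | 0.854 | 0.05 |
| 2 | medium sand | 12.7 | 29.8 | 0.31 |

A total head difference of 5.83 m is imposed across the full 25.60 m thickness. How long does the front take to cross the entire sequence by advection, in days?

With flow normal to the layers, continuity requires the same specific discharge q through every layer.
Σ(b_i/K_i) = 12.9/0.854 + 12.7/29.8 = 15.53 d.
q = Δh / Σ(b_i/K_i) = 5.83 / 15.53 = 0.3754 m/day.
In each layer the seepage velocity is v_i = q/n_i, so the layer transit time is t_i = b_i·n_i / q:
  layer 1 (fractured sandstone): t_1 = 12.9 × 0.05 / 0.3754 = 1.718 d
  layer 2 (medium sand): t_2 = 12.7 × 0.31 / 0.3754 = 10.49 d
Total t = Σ t_i = 12.21 days.

12.2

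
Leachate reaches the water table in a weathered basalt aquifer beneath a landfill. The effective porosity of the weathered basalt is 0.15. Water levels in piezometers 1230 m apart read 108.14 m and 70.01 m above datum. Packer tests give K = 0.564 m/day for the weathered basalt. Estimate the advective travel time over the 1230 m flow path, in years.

Hydraulic gradient i = (108.14 − 70.01) / 1230 = 38.13 / 1230 = 0.03100.
Darcy flux q = K · i = 0.5640 × 0.03100 = 0.01748 m/day.
Seepage velocity v = q / n_e = 0.01748 / 0.15 = 0.1166 m/day.
Travel time t = L / v = 1230 / 0.1166 = 10553 days = 28.89 years.

28.9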